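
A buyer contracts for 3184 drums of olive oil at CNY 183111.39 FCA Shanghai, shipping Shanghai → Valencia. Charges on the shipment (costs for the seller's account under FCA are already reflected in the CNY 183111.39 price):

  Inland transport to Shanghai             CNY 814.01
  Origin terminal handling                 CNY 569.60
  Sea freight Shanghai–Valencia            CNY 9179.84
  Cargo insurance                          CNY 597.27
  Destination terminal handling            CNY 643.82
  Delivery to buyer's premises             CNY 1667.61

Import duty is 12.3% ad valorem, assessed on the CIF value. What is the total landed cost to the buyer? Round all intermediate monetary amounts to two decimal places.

Total landed cost: CNY 219564.88

FCA: the seller delivers export-cleared goods to the carrier; the buyer bears costs from that point.
Already in the invoice (seller's account under FCA): inland to port — exclude.
CIF value = FCA price + origin terminal + freight + insurance = 183111.39 + 569.60 + 9179.84 + 597.27 = 193458.10
Import duty = 193458.10 × 12.3% = 23795.35
Buyer bears: origin terminal 569.60 + freight 9179.84 + insurance 597.27 + destination terminal 643.82 + delivery 1667.61 + duty 23795.35 = 36453.49
Landed cost = invoice 183111.39 + 36453.49 = 219564.88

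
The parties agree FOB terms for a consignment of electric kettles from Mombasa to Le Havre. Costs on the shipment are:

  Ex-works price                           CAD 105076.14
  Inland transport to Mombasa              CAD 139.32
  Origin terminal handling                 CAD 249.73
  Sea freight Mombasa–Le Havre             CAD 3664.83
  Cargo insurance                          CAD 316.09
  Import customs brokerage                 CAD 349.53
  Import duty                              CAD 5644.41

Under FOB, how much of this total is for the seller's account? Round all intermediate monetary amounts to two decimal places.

Seller's account: CAD 105465.19

FOB: the seller bears costs until goods are on board at the origin port; the buyer bears freight, insurance and all costs thereafter.
Seller's account: goods 105076.14 + inland to port 139.32 + origin terminal 249.73 = 105465.19
Buyer's account: freight 3664.83 + insurance 316.09 + brokerage 349.53 + duty 5644.41 = 9974.86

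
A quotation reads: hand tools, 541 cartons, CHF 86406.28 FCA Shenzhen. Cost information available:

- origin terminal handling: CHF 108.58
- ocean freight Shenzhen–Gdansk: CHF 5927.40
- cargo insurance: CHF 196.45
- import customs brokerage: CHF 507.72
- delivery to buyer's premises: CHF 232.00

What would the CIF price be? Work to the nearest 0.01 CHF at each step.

CIF price: CHF 92638.71

Not relevant to the conversion: delivery, brokerage — on the buyer under both terms; not part of either seller's price.
From FCA to CIF, the seller additionally bears: origin terminal, freight, insurance.
CIF price = 86406.28 + 108.58 + 5927.40 + 196.45 = 92638.71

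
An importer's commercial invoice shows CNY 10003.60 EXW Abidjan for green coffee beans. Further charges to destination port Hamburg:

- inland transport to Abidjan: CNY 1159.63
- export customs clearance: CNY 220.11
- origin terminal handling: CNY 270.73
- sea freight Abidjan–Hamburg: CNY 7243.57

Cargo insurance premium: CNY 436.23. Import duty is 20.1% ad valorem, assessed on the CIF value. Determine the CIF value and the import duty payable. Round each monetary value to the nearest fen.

CIF = EXW price + pre-shipment costs + freight + insurance
CIF = 10003.60 + 1159.63 + 220.11 + 270.73 + 7243.57 + 436.23 = 19333.87
Import duty = 19333.87 × 20.1% = 3886.11

CIF value: CNY 19333.87; import duty: CNY 3886.11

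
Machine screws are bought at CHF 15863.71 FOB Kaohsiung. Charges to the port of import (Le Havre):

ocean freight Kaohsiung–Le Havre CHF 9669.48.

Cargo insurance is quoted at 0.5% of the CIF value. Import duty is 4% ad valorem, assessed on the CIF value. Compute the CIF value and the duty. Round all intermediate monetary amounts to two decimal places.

CIF value: CHF 25661.50; import duty: CHF 1026.46

Let C be the CIF value. C = FOB price + freight + 0.5% × C
C − 0.5% × C = 15863.71 + 9669.48
0.995 × C = 25533.19
C = 25533.19 / 0.995 = 25661.50
Insurance premium = 0.5% × 25661.50 = 128.31
Import duty = 25661.50 × 4% = 1026.46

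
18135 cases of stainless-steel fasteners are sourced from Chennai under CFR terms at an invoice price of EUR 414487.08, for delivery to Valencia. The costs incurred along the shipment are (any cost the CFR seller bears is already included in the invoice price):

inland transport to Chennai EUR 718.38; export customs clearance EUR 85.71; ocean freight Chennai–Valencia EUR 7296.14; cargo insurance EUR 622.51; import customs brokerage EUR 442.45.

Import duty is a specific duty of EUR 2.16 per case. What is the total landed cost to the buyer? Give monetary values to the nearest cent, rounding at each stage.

Total landed cost: EUR 454723.64

CFR: the seller pays costs through ocean freight to the destination port, but not insurance.
Already in the invoice (seller's account under CFR): inland to port, export clearance, freight — exclude.
CIF value = CFR price + insurance = 414487.08 + 622.51 = 415109.59
Import duty = 18135 × 2.16 = 39171.60
Buyer bears: insurance 622.51 + brokerage 442.45 + duty 39171.60 = 40236.56
Landed cost = invoice 414487.08 + 40236.56 = 454723.64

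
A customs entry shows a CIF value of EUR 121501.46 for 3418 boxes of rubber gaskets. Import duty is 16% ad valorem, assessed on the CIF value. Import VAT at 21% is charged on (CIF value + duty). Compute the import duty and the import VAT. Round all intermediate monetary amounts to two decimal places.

Import duty = 121501.46 × 16% = 19440.23
VAT base = CIF + duty = 121501.46 + 19440.23 = 140941.69
Import VAT = 140941.69 × 21% = 29597.75

Import duty: EUR 19440.23; import VAT: EUR 29597.75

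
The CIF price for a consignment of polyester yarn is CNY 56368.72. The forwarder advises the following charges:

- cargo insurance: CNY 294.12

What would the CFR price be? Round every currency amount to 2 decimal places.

From CIF to CFR, the seller no longer bears: insurance.
CFR price = 56368.72 − 294.12 = 56074.60

CFR price: CNY 56074.60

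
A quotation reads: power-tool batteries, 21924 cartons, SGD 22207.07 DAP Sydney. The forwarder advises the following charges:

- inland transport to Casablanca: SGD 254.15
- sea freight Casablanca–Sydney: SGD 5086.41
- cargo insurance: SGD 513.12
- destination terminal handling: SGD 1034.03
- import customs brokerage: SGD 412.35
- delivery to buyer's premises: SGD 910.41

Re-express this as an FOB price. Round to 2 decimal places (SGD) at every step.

Not relevant to the conversion: inland to port — on the seller under both DAP and FOB; already in the DAP price and stays in the FOB price. brokerage — on the buyer under both terms; not part of either seller's price.
From DAP to FOB, the seller no longer bears: freight, insurance, destination terminal, delivery.
FOB price = 22207.07 − 5086.41 − 513.12 − 1034.03 − 910.41 = 14663.10

FOB price: SGD 14663.10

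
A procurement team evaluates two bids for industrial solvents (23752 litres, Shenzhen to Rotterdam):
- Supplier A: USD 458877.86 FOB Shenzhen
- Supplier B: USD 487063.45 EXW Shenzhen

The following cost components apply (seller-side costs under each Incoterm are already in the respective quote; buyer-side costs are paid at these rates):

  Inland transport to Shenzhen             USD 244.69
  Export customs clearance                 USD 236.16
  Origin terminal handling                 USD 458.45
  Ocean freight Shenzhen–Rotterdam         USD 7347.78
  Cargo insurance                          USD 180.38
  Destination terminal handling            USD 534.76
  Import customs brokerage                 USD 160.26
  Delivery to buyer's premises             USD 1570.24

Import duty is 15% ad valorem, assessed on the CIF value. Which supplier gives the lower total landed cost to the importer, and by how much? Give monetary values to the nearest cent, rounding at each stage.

Supplier A is cheaper by USD 33493.63

Supplier A (FOB):
CIF value = FOB price + freight + insurance = 458877.86 + 7347.78 + 180.38 = 466406.02
Import duty = 466406.02 × 15% = 69960.90
Buyer bears (A): 7347.78 + 180.38 + 534.76 + 160.26 + 1570.24 = 9793.42
Landed cost (A) = invoice 458877.86 + 9793.42 + duty 69960.90 = 538632.18
Supplier B (EXW):
CIF value = EXW price + inland to port + export clearance + origin terminal + freight + insurance = 487063.45 + 244.69 + 236.16 + 458.45 + 7347.78 + 180.38 = 495530.91
Import duty = 495530.91 × 15% = 74329.64
Buyer bears (B): 244.69 + 236.16 + 458.45 + 7347.78 + 180.38 + 534.76 + 160.26 + 1570.24 = 10732.72
Landed cost (B) = invoice 487063.45 + 10732.72 + duty 74329.64 = 572125.81
Difference = |538632.18 − 572125.81| = 33493.63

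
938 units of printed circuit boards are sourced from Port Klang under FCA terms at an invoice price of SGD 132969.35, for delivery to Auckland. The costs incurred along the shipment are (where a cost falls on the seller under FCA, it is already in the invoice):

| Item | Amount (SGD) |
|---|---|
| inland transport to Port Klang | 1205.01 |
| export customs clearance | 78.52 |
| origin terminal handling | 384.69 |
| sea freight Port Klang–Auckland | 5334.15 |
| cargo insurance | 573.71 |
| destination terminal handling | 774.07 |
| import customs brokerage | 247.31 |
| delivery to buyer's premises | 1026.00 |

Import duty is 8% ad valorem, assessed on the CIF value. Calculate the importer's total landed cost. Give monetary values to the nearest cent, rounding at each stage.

FCA: the seller delivers export-cleared goods to the carrier; the buyer bears costs from that point.
Already in the invoice (seller's account under FCA): inland to port, export clearance — exclude.
CIF value = FCA price + origin terminal + freight + insurance = 132969.35 + 384.69 + 5334.15 + 573.71 = 139261.90
Import duty = 139261.90 × 8% = 11140.95
Buyer bears: origin terminal 384.69 + freight 5334.15 + insurance 573.71 + destination terminal 774.07 + brokerage 247.31 + delivery 1026.00 + duty 11140.95 = 19480.88
Landed cost = invoice 132969.35 + 19480.88 = 152450.23

Total landed cost: SGD 152450.23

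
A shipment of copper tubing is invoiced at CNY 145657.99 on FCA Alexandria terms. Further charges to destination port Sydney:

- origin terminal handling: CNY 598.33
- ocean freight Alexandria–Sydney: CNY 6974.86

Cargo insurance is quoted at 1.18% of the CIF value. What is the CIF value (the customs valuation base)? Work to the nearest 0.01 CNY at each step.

CIF value: CNY 155060.90

Let C be the CIF value. C = FCA price + pre-shipment costs + freight + 1.18% × C
C − 1.18% × C = 145657.99 + 598.33 + 6974.86
0.9882 × C = 153231.18
C = 153231.18 / 0.9882 = 155060.90
Insurance premium = 1.18% × 155060.90 = 1829.72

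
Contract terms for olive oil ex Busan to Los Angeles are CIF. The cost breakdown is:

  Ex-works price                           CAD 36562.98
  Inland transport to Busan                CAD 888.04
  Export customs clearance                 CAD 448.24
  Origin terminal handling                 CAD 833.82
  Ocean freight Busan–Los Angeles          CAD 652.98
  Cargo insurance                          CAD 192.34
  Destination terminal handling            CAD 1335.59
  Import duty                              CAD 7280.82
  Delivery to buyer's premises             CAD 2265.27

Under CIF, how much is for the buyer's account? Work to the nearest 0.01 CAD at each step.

Buyer's account: CAD 10881.68

CIF: the seller pays costs through ocean freight and marine insurance to the destination port.
Seller's account: goods 36562.98 + inland to port 888.04 + export clearance 448.24 + origin terminal 833.82 + freight 652.98 + insurance 192.34 = 39578.40
Buyer's account: destination terminal 1335.59 + duty 7280.82 + delivery 2265.27 = 10881.68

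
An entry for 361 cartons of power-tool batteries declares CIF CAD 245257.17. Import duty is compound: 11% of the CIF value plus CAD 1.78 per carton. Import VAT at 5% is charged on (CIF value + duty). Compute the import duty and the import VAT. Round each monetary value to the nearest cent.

Ad valorem component: 245257.17 × 11% = 26978.29
Specific component: 361 × 1.78 = 642.58
Import duty = 26978.29 + 642.58 = 27620.87
VAT base = CIF + duty = 245257.17 + 27620.87 = 272878.04
Import VAT = 272878.04 × 5% = 13643.90

Import duty: CAD 27620.87; import VAT: CAD 13643.90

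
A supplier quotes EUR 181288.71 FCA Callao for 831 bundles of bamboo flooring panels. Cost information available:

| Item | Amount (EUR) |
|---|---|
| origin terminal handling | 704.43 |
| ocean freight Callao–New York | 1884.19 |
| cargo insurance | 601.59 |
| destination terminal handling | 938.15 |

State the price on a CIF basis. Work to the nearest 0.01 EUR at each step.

Not relevant to the conversion: destination terminal — on the buyer under both terms; not part of either seller's price.
From FCA to CIF, the seller additionally bears: origin terminal, freight, insurance.
CIF price = 181288.71 + 704.43 + 1884.19 + 601.59 = 184478.92

CIF price: EUR 184478.92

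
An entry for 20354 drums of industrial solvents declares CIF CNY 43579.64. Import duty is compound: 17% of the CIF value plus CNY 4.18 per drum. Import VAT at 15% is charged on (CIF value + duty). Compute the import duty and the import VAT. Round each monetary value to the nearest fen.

Ad valorem component: 43579.64 × 17% = 7408.54
Specific component: 20354 × 4.18 = 85079.72
Import duty = 7408.54 + 85079.72 = 92488.26
VAT base = CIF + duty = 43579.64 + 92488.26 = 136067.90
Import VAT = 136067.90 × 15% = 20410.19

Import duty: CNY 92488.26; import VAT: CNY 20410.19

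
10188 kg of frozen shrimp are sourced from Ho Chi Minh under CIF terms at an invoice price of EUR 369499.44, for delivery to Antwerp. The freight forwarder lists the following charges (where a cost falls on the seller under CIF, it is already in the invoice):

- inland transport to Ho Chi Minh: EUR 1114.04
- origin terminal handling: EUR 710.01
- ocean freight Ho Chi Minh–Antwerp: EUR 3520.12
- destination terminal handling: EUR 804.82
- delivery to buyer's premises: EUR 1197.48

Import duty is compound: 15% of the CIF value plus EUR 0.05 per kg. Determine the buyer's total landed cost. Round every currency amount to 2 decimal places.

Total landed cost: EUR 427436.06

CIF: the seller pays costs through ocean freight and marine insurance to the destination port.
Already in the invoice (seller's account under CIF): inland to port, origin terminal, freight — exclude.
The CIF price already equals the CIF value: 369499.44
Ad valorem component: 369499.44 × 15% = 55424.92
Specific component: 10188 × 0.05 = 509.40
Import duty = 55424.92 + 509.40 = 55934.32
Buyer bears: destination terminal 804.82 + delivery 1197.48 + duty 55934.32 = 57936.62
Landed cost = invoice 369499.44 + 57936.62 = 427436.06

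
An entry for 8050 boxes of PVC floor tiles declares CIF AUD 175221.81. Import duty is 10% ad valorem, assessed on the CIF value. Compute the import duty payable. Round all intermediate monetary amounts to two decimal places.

Import duty: AUD 17522.18

Import duty = 175221.81 × 10% = 17522.18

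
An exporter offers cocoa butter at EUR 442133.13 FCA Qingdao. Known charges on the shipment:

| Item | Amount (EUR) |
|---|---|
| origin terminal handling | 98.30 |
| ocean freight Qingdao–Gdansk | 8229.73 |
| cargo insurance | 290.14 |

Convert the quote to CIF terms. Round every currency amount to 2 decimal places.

From FCA to CIF, the seller additionally bears: origin terminal, freight, insurance.
CIF price = 442133.13 + 98.30 + 8229.73 + 290.14 = 450751.30

CIF price: EUR 450751.30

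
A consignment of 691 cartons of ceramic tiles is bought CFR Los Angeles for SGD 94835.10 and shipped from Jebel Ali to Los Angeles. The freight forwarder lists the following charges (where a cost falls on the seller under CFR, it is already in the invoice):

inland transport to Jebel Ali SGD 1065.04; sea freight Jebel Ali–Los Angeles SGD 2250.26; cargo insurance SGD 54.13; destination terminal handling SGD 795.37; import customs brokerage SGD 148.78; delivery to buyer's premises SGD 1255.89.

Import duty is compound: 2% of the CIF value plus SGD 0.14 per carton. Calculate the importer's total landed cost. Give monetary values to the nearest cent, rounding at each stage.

CFR: the seller pays costs through ocean freight to the destination port, but not insurance.
Already in the invoice (seller's account under CFR): inland to port, freight — exclude.
CIF value = CFR price + insurance = 94835.10 + 54.13 = 94889.23
Ad valorem component: 94889.23 × 2% = 1897.78
Specific component: 691 × 0.14 = 96.74
Import duty = 1897.78 + 96.74 = 1994.52
Buyer bears: insurance 54.13 + destination terminal 795.37 + brokerage 148.78 + delivery 1255.89 + duty 1994.52 = 4248.69
Landed cost = invoice 94835.10 + 4248.69 = 99083.79

Total landed cost: SGD 99083.79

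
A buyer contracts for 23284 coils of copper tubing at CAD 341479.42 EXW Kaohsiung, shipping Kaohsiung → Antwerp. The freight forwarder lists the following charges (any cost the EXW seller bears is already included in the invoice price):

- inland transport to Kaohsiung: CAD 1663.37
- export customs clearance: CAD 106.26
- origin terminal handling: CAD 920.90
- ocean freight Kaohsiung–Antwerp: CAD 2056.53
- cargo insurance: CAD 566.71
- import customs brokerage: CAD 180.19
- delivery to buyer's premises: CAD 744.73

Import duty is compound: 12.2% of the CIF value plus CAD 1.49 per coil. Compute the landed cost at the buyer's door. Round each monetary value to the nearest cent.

Total landed cost: CAD 424720.04

EXW: the seller makes goods available at their premises; the buyer bears all onward costs.
CIF value = EXW price + inland to port + export clearance + origin terminal + freight + insurance = 341479.42 + 1663.37 + 106.26 + 920.90 + 2056.53 + 566.71 = 346793.19
Ad valorem component: 346793.19 × 12.2% = 42308.77
Specific component: 23284 × 1.49 = 34693.16
Import duty = 42308.77 + 34693.16 = 77001.93
Buyer bears: inland to port 1663.37 + export clearance 106.26 + origin terminal 920.90 + freight 2056.53 + insurance 566.71 + brokerage 180.19 + delivery 744.73 + duty 77001.93 = 83240.62
Landed cost = invoice 341479.42 + 83240.62 = 424720.04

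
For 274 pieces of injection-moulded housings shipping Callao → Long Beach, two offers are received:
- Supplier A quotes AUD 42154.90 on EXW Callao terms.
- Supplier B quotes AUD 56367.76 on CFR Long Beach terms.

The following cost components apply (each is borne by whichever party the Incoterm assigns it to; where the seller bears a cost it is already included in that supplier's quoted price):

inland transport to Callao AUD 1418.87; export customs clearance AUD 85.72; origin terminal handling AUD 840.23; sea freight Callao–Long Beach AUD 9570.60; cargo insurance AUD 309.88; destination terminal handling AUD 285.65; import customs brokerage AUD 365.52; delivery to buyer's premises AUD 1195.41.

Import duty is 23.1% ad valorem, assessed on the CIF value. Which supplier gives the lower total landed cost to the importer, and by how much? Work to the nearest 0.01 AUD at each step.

Supplier A (EXW):
CIF value = EXW price + inland to port + export clearance + origin terminal + freight + insurance = 42154.90 + 1418.87 + 85.72 + 840.23 + 9570.60 + 309.88 = 54380.20
Import duty = 54380.20 × 23.1% = 12561.83
Buyer bears (A): 1418.87 + 85.72 + 840.23 + 9570.60 + 309.88 + 285.65 + 365.52 + 1195.41 = 14071.88
Landed cost (A) = invoice 42154.90 + 14071.88 + duty 12561.83 = 68788.61
Supplier B (CFR):
CIF value = CFR price + insurance = 56367.76 + 309.88 = 56677.64
Import duty = 56677.64 × 23.1% = 13092.53
Buyer bears (B): 309.88 + 285.65 + 365.52 + 1195.41 = 2156.46
Landed cost (B) = invoice 56367.76 + 2156.46 + duty 13092.53 = 71616.75
Difference = |68788.61 − 71616.75| = 2828.14

Supplier A is cheaper by AUD 2828.14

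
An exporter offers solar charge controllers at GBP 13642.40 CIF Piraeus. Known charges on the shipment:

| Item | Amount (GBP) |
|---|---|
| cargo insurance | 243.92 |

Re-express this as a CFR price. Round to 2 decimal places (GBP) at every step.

From CIF to CFR, the seller no longer bears: insurance.
CFR price = 13642.40 − 243.92 = 13398.48

CFR price: GBP 13398.48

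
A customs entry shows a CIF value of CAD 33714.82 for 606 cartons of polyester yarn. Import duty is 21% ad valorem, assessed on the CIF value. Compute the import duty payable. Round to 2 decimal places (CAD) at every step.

Import duty: CAD 7080.11

Import duty = 33714.82 × 21% = 7080.11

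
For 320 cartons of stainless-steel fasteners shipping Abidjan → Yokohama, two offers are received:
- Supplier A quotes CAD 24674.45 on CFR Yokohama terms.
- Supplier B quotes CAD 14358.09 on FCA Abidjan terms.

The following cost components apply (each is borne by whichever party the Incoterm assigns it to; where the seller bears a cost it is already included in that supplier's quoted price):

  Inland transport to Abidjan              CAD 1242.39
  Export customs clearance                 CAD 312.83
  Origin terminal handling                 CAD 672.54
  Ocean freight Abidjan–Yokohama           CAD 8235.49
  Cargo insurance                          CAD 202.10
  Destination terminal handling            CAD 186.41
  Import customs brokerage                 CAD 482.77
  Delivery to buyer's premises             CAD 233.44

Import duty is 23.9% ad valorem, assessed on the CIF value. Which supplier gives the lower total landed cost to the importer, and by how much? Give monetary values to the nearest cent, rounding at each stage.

Supplier A (CFR):
CIF value = CFR price + insurance = 24674.45 + 202.10 = 24876.55
Import duty = 24876.55 × 23.9% = 5945.50
Buyer bears (A): 202.10 + 186.41 + 482.77 + 233.44 = 1104.72
Landed cost (A) = invoice 24674.45 + 1104.72 + duty 5945.50 = 31724.67
Supplier B (FCA):
CIF value = FCA price + origin terminal + freight + insurance = 14358.09 + 672.54 + 8235.49 + 202.10 = 23468.22
Import duty = 23468.22 × 23.9% = 5608.90
Buyer bears (B): 672.54 + 8235.49 + 202.10 + 186.41 + 482.77 + 233.44 = 10012.75
Landed cost (B) = invoice 14358.09 + 10012.75 + duty 5608.90 = 29979.74
Difference = |31724.67 − 29979.74| = 1744.93

Supplier B is cheaper by CAD 1744.93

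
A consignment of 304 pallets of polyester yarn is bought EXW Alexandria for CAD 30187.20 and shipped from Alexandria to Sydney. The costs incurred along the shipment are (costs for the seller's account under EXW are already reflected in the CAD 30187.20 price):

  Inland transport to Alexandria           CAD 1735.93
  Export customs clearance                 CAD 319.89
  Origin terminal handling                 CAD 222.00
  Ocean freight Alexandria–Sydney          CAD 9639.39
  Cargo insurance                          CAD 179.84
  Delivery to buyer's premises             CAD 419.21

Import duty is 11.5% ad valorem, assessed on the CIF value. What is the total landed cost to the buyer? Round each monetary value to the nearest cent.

EXW: the seller makes goods available at their premises; the buyer bears all onward costs.
CIF value = EXW price + inland to port + export clearance + origin terminal + freight + insurance = 30187.20 + 1735.93 + 319.89 + 222.00 + 9639.39 + 179.84 = 42284.25
Import duty = 42284.25 × 11.5% = 4862.69
Buyer bears: inland to port 1735.93 + export clearance 319.89 + origin terminal 222.00 + freight 9639.39 + insurance 179.84 + delivery 419.21 + duty 4862.69 = 17378.95
Landed cost = invoice 30187.20 + 17378.95 = 47566.15

Total landed cost: CAD 47566.15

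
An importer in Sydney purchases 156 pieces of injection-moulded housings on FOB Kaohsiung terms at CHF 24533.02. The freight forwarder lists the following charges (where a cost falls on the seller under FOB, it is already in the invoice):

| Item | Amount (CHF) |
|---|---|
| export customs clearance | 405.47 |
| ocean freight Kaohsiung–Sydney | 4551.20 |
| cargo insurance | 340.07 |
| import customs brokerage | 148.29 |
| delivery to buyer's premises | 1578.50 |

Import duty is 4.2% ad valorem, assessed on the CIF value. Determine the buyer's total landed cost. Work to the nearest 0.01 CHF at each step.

FOB: the seller bears costs until goods are on board at the origin port; the buyer bears freight, insurance and all costs thereafter.
Already in the invoice (seller's account under FOB): export clearance — exclude.
CIF value = FOB price + freight + insurance = 24533.02 + 4551.20 + 340.07 = 29424.29
Import duty = 29424.29 × 4.2% = 1235.82
Buyer bears: freight 4551.20 + insurance 340.07 + brokerage 148.29 + delivery 1578.50 + duty 1235.82 = 7853.88
Landed cost = invoice 24533.02 + 7853.88 = 32386.90

Total landed cost: CHF 32386.90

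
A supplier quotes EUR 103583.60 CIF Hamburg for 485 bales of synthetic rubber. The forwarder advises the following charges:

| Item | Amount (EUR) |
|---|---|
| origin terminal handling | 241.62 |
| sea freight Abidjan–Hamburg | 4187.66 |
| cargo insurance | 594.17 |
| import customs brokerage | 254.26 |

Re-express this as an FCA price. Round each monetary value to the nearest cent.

FCA price: EUR 98560.15

Not relevant to the conversion: brokerage — on the buyer under both terms; not part of either seller's price.
From CIF to FCA, the seller no longer bears: origin terminal, freight, insurance.
FCA price = 103583.60 − 241.62 − 4187.66 − 594.17 = 98560.15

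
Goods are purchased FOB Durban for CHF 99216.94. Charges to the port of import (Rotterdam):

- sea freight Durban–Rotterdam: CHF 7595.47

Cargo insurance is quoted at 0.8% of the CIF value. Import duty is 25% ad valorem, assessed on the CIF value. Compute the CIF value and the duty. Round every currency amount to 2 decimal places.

Let C be the CIF value. C = FOB price + freight + 0.8% × C
C − 0.8% × C = 99216.94 + 7595.47
0.992 × C = 106812.41
C = 106812.41 / 0.992 = 107673.80
Insurance premium = 0.8% × 107673.80 = 861.39
Import duty = 107673.80 × 25% = 26918.45

CIF value: CHF 107673.80; import duty: CHF 26918.45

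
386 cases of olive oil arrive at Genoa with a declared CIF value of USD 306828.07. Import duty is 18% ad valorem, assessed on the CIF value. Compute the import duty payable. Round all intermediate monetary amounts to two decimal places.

Import duty = 306828.07 × 18% = 55229.05

Import duty: USD 55229.05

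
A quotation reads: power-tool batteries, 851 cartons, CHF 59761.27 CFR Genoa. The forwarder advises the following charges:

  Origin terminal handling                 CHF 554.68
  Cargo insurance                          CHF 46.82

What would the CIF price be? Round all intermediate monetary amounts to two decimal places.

CIF price: CHF 59808.09

Not relevant to the conversion: origin terminal — on the seller under both CFR and CIF; already in the CFR price and stays in the CIF price.
From CFR to CIF, the seller additionally bears: insurance.
CIF price = 59761.27 + 46.82 = 59808.09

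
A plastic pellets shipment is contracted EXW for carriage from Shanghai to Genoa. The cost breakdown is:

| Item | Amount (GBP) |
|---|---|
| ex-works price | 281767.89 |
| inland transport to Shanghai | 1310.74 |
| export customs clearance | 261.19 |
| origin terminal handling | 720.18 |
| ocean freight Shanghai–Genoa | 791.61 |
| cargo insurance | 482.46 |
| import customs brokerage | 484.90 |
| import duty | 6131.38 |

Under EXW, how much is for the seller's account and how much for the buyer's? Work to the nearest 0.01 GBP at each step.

Seller: GBP 281767.89; buyer: GBP 10182.46

EXW: the seller makes goods available at their premises; the buyer bears all onward costs.
Seller's account: goods 281767.89 = 281767.89
Buyer's account: inland to port 1310.74 + export clearance 261.19 + origin terminal 720.18 + freight 791.61 + insurance 482.46 + brokerage 484.90 + duty 6131.38 = 10182.46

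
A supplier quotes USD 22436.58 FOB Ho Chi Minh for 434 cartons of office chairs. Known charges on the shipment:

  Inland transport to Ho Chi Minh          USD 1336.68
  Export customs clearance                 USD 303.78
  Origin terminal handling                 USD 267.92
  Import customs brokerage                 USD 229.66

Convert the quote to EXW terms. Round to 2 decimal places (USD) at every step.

EXW price: USD 20528.20

Not relevant to the conversion: brokerage — on the buyer under both terms; not part of either seller's price.
From FOB to EXW, the seller no longer bears: inland to port, export clearance, origin terminal.
EXW price = 22436.58 − 1336.68 − 303.78 − 267.92 = 20528.20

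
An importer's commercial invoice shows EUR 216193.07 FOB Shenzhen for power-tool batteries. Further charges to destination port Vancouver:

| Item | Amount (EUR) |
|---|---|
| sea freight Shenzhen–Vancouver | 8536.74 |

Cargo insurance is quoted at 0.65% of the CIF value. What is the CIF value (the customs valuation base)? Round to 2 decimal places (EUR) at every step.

Let C be the CIF value. C = FOB price + freight + 0.65% × C
C − 0.65% × C = 216193.07 + 8536.74
0.9935 × C = 224729.81
C = 224729.81 / 0.9935 = 226200.11
Insurance premium = 0.65% × 226200.11 = 1470.30

CIF value: EUR 226200.11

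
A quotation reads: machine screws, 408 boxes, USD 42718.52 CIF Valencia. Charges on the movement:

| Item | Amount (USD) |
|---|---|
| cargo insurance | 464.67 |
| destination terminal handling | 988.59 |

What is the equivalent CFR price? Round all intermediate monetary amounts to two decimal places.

CFR price: USD 42253.85

Not relevant to the conversion: destination terminal — on the buyer under both terms; not part of either seller's price.
From CIF to CFR, the seller no longer bears: insurance.
CFR price = 42718.52 − 464.67 = 42253.85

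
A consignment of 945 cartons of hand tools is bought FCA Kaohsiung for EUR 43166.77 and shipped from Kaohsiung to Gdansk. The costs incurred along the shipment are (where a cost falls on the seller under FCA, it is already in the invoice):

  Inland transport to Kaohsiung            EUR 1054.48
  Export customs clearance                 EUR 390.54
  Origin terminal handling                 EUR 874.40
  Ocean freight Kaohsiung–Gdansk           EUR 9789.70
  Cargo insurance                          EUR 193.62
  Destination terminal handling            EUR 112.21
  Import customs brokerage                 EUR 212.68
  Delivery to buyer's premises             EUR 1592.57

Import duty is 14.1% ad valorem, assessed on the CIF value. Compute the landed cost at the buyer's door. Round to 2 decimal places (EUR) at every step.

Total landed cost: EUR 63559.40

FCA: the seller delivers export-cleared goods to the carrier; the buyer bears costs from that point.
Already in the invoice (seller's account under FCA): inland to port, export clearance — exclude.
CIF value = FCA price + origin terminal + freight + insurance = 43166.77 + 874.40 + 9789.70 + 193.62 = 54024.49
Import duty = 54024.49 × 14.1% = 7617.45
Buyer bears: origin terminal 874.40 + freight 9789.70 + insurance 193.62 + destination terminal 112.21 + brokerage 212.68 + delivery 1592.57 + duty 7617.45 = 20392.63
Landed cost = invoice 43166.77 + 20392.63 = 63559.40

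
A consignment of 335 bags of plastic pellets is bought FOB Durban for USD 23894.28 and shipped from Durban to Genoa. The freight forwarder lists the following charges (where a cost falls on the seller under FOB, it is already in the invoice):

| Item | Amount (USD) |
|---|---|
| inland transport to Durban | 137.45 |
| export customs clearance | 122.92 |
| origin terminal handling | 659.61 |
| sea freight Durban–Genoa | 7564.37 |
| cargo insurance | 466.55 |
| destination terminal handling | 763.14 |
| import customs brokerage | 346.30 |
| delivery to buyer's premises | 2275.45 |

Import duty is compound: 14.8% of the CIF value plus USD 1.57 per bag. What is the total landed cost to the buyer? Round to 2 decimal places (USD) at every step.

Total landed cost: USD 40560.97

FOB: the seller bears costs until goods are on board at the origin port; the buyer bears freight, insurance and all costs thereafter.
Already in the invoice (seller's account under FOB): inland to port, export clearance, origin terminal — exclude.
CIF value = FOB price + freight + insurance = 23894.28 + 7564.37 + 466.55 = 31925.20
Ad valorem component: 31925.20 × 14.8% = 4724.93
Specific component: 335 × 1.57 = 525.95
Import duty = 4724.93 + 525.95 = 5250.88
Buyer bears: freight 7564.37 + insurance 466.55 + destination terminal 763.14 + brokerage 346.30 + delivery 2275.45 + duty 5250.88 = 16666.69
Landed cost = invoice 23894.28 + 16666.69 = 40560.97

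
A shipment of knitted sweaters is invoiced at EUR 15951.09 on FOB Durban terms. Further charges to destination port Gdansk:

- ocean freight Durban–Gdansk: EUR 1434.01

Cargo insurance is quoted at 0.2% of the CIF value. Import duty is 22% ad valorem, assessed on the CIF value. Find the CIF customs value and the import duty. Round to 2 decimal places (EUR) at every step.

CIF value: EUR 17419.94; import duty: EUR 3832.39

Let C be the CIF value. C = FOB price + freight + 0.2% × C
C − 0.2% × C = 15951.09 + 1434.01
0.998 × C = 17385.10
C = 17385.10 / 0.998 = 17419.94
Insurance premium = 0.2% × 17419.94 = 34.84
Import duty = 17419.94 × 22% = 3832.39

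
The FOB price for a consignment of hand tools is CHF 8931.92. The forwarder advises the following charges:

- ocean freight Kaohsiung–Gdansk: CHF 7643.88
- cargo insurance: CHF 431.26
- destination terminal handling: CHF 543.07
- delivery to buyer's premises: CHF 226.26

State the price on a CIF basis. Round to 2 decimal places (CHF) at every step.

CIF price: CHF 17007.06

Not relevant to the conversion: delivery, destination terminal — on the buyer under both terms; not part of either seller's price.
From FOB to CIF, the seller additionally bears: freight, insurance.
CIF price = 8931.92 + 7643.88 + 431.26 = 17007.06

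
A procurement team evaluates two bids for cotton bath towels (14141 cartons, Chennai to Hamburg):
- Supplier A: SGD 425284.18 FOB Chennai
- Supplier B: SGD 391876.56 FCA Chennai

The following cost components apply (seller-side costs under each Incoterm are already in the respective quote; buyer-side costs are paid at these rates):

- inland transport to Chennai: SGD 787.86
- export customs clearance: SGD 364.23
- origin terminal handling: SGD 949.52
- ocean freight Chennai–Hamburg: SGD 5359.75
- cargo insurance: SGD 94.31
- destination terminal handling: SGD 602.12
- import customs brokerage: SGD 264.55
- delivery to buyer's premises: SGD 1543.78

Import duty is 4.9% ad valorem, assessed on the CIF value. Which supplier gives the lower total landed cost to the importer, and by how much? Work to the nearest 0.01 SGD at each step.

Supplier A (FOB):
CIF value = FOB price + freight + insurance = 425284.18 + 5359.75 + 94.31 = 430738.24
Import duty = 430738.24 × 4.9% = 21106.17
Buyer bears (A): 5359.75 + 94.31 + 602.12 + 264.55 + 1543.78 = 7864.51
Landed cost (A) = invoice 425284.18 + 7864.51 + duty 21106.17 = 454254.86
Supplier B (FCA):
CIF value = FCA price + origin terminal + freight + insurance = 391876.56 + 949.52 + 5359.75 + 94.31 = 398280.14
Import duty = 398280.14 × 4.9% = 19515.73
Buyer bears (B): 949.52 + 5359.75 + 94.31 + 602.12 + 264.55 + 1543.78 = 8814.03
Landed cost (B) = invoice 391876.56 + 8814.03 + duty 19515.73 = 420206.32
Difference = |454254.86 − 420206.32| = 34048.54

Supplier B is cheaper by SGD 34048.54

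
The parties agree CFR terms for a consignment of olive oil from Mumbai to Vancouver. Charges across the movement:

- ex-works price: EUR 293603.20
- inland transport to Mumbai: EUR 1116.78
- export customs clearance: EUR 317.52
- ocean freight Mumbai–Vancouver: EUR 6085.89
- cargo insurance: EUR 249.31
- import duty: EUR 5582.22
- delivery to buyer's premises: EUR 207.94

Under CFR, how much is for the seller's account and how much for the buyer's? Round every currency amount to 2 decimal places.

Seller: EUR 301123.39; buyer: EUR 6039.47

CFR: the seller pays costs through ocean freight to the destination port, but not insurance.
Seller's account: goods 293603.20 + inland to port 1116.78 + export clearance 317.52 + freight 6085.89 = 301123.39
Buyer's account: insurance 249.31 + duty 5582.22 + delivery 207.94 = 6039.47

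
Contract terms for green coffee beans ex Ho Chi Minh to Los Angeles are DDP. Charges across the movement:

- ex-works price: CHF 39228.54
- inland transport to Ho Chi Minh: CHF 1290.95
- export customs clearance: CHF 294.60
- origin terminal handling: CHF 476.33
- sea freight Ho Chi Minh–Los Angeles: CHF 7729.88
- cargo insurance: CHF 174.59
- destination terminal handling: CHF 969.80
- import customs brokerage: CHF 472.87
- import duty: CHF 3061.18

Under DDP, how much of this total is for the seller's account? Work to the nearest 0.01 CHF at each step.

DDP: the seller bears all costs including import duty.
Seller's account: goods 39228.54 + inland to port 1290.95 + export clearance 294.60 + origin terminal 476.33 + freight 7729.88 + insurance 174.59 + destination terminal 969.80 + brokerage 472.87 + duty 3061.18 = 53698.74
Buyer's account: 0.00

Seller's account: CHF 53698.74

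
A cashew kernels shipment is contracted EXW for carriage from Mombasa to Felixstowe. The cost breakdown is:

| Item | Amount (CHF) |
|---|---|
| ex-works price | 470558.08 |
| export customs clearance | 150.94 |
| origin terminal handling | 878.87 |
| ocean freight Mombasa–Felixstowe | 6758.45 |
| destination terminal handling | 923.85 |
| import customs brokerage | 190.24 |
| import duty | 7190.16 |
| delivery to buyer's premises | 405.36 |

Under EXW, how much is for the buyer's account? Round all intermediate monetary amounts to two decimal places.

Buyer's account: CHF 16497.87

EXW: the seller makes goods available at their premises; the buyer bears all onward costs.
Seller's account: goods 470558.08 = 470558.08
Buyer's account: export clearance 150.94 + origin terminal 878.87 + freight 6758.45 + destination terminal 923.85 + brokerage 190.24 + duty 7190.16 + delivery 405.36 = 16497.87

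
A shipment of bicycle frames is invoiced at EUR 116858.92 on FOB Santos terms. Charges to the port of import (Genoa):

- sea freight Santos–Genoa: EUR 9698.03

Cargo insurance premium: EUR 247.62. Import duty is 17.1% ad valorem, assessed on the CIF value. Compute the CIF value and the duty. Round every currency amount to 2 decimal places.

CIF = FOB price + freight + insurance
CIF = 116858.92 + 9698.03 + 247.62 = 126804.57
Import duty = 126804.57 × 17.1% = 21683.58

CIF value: EUR 126804.57; import duty: EUR 21683.58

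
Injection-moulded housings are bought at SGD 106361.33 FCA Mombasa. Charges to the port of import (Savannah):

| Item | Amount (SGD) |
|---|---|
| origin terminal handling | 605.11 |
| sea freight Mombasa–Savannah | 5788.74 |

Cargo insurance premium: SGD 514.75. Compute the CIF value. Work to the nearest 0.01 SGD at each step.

CIF value: SGD 113269.93

CIF = FCA price + pre-shipment costs + freight + insurance
CIF = 106361.33 + 605.11 + 5788.74 + 514.75 = 113269.93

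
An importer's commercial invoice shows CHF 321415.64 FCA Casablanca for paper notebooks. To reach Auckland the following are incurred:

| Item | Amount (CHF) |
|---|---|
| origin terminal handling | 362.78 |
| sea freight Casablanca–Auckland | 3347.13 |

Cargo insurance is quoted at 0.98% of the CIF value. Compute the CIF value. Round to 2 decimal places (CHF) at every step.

Let C be the CIF value. C = FCA price + pre-shipment costs + freight + 0.98% × C
C − 0.98% × C = 321415.64 + 362.78 + 3347.13
0.9902 × C = 325125.55
C = 325125.55 / 0.9902 = 328343.31
Insurance premium = 0.98% × 328343.31 = 3217.76

CIF value: CHF 328343.31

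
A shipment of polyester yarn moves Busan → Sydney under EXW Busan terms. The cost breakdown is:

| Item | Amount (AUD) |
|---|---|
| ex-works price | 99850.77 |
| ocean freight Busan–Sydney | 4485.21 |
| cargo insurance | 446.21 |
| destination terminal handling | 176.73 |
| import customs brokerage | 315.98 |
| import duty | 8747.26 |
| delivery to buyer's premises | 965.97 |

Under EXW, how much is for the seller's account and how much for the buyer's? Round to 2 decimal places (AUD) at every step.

EXW: the seller makes goods available at their premises; the buyer bears all onward costs.
Seller's account: goods 99850.77 = 99850.77
Buyer's account: freight 4485.21 + insurance 446.21 + destination terminal 176.73 + brokerage 315.98 + duty 8747.26 + delivery 965.97 = 15137.36

Seller: AUD 99850.77; buyer: AUD 15137.36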